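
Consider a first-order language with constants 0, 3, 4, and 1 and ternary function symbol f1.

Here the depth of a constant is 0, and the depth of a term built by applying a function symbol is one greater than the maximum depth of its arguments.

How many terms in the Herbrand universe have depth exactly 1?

If N_k denotes the number of depth-≤k ground terms, the 4 constants give N_0 = 4, and each function symbol of arity r contributes N_{k-1}^r new terms at level k: N_k = 4 + N_{k-1}^3.
N_0 = 4
N_1 = 4 + 4^3 = 68
Terms of depth exactly 1: N_1 − N_0 = 68 − 4 = 64.

64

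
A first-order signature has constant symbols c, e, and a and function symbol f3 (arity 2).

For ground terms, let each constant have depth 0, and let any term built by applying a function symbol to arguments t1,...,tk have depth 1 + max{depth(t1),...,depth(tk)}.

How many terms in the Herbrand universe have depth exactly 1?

Let N_k count ground terms of depth at most k. Each non-constant term of depth ≤ k is some function symbol applied to depth-≤(k−1) arguments, giving N_k = 3 + N_{k-1}^2.
N_0 = 3
N_1 = 3 + 3^2 = 12
Terms of depth exactly 1: N_1 − N_0 = 12 − 3 = 9.

9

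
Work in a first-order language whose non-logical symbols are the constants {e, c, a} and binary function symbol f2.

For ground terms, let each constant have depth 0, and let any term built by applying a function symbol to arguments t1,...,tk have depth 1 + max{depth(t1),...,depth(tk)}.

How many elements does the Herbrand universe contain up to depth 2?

147

Let N_k = |{terms of depth ≤ k}|. Then N_0 = 3 and N_k = 3 + N_{k-1}^2 for k ≥ 1 (one summand per function symbol, arity giving the exponent).
N_0 = 3
N_1 = 3 + 3^2 = 12
N_2 = 3 + 12^2 = 147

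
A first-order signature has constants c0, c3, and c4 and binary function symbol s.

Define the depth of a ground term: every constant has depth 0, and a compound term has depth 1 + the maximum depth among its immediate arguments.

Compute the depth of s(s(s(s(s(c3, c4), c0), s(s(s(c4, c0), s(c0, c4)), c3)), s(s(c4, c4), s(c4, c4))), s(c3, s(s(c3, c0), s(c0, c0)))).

depth(s(c3, c4)) = 1 + max(0, 0) = 1
depth(s(s(c3, c4), c0)) = 1 + max(1, 0) = 2
depth(s(c4, c0)) = 1 + max(0, 0) = 1
depth(s(c0, c4)) = 1 + max(0, 0) = 1
depth(s(s(c4, c0), s(c0, c4))) = 1 + max(1, 1) = 2
depth(s(s(s(c4, c0), s(c0, c4)), c3)) = 1 + max(2, 0) = 3
depth(s(s(s(c3, c4), c0), s(s(s(c4, c0), s(c0, c4)), c3))) = 1 + max(2, 3) = 4
depth(s(c4, c4)) = 1 + max(0, 0) = 1
depth(s(s(c4, c4), s(c4, c4))) = 1 + max(1, 1) = 2
depth(s(s(s(s(c3, c4), c0), s(s(s(c4, c0), s(c0, c4)), c3)), s(s(c4, c4), s(c4, c4)))) = 1 + max(4, 2) = 5
depth(s(c3, c0)) = 1 + max(0, 0) = 1
depth(s(c0, c0)) = 1 + max(0, 0) = 1
depth(s(s(c3, c0), s(c0, c0))) = 1 + max(1, 1) = 2
depth(s(c3, s(s(c3, c0), s(c0, c0)))) = 1 + max(0, 2) = 3
depth(s(s(s(s(s(c3, c4), c0), s(s(s(c4, c0), s(c0, c4)), c3)), s(s(c4, c4), s(c4, c4))), s(c3, s(s(c3, c0), s(c0, c0))))) = 1 + max(5, 3) = 6

6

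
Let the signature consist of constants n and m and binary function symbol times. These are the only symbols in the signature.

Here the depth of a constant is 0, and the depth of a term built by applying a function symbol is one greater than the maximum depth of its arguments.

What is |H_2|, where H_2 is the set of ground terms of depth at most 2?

Let N_k = |{terms of depth ≤ k}|. Then N_0 = 2 and N_k = 2 + N_{k-1}^2 for k ≥ 1 (one summand per function symbol, arity giving the exponent).
N_0 = 2
N_1 = 2 + 2^2 = 6
N_2 = 2 + 6^2 = 38

38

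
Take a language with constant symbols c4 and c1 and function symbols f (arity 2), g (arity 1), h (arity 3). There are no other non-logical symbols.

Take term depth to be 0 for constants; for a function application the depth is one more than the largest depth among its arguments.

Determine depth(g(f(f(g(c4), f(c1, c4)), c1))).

4

depth(g(c4)) = 1 + depth(c4) = 1 + 0 = 1
depth(f(c1, c4)) = 1 + max(0, 0) = 1
depth(f(g(c4), f(c1, c4))) = 1 + max(1, 1) = 2
depth(f(f(g(c4), f(c1, c4)), c1)) = 1 + max(2, 0) = 3
depth(g(f(f(g(c4), f(c1, c4)), c1))) = 1 + depth(f(f(g(c4), f(c1, c4)), c1)) = 1 + 3 = 4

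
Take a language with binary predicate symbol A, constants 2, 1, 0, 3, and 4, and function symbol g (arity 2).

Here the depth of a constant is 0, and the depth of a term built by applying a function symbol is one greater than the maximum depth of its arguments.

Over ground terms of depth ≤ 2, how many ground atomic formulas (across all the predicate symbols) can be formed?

819025

First count ground terms of depth ≤ 2.
If N_k denotes the number of depth-≤k ground terms, the 5 constants give N_0 = 5, and each function symbol of arity r contributes N_{k-1}^r new terms at level k: N_k = 5 + N_{k-1}^2.
N_0 = 5
N_1 = 5 + 5^2 = 30
N_2 = 5 + 30^2 = 905
So |H| = 905.
Ground atoms are formed by filling each argument slot of a predicate with a term from H, so an r-ary predicate gives |H|^r atoms:
  A: 905^2 = 819025
Total ground atoms: 819025.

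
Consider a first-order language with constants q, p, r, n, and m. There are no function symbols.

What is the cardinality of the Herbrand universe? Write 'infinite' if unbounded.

5

There are no function symbols, so every ground term is one of the 5 constants.
The Herbrand universe is {q, p, r, n, m}, which is finite with 5 elements.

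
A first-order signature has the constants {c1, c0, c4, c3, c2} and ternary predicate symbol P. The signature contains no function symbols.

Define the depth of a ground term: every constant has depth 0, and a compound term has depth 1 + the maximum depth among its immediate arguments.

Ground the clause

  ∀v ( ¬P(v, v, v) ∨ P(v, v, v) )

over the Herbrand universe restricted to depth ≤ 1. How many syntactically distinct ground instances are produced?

5

Ground terms of depth ≤ 1:
  With no function symbols every ground term is a constant, so there are exactly 5 ground terms at every depth bound.
  N_0 = 5
  N_1 = 5
  Explicitly: c1, c0, c4, c3, c2.
So there are 5 ground terms available for substitution.
The body mentions the single quantified variable v; since ground terms form a free algebra, no two substitutions collapse to the same formula.
Number of ground instances = 5.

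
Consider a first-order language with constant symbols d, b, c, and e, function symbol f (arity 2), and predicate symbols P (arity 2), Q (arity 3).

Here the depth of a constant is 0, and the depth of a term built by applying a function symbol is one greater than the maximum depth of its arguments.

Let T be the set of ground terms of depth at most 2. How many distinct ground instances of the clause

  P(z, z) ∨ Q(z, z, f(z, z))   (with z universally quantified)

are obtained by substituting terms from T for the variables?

404

Ground terms of depth ≤ 2:
  Count level by level. With function symbols f/2, the terms of depth ≤ k are the 4 constants together with each function applied to depth-≤(k−1) tuples, so N_k = 4 + N_{k-1}^2.
  N_0 = 4
  N_1 = 4 + 4^2 = 20
  N_2 = 4 + 20^2 = 404
So there are 404 ground terms available for substitution.
The body mentions the single quantified variable z; since ground terms form a free algebra, no two substitutions collapse to the same formula.
Number of ground instances = 404.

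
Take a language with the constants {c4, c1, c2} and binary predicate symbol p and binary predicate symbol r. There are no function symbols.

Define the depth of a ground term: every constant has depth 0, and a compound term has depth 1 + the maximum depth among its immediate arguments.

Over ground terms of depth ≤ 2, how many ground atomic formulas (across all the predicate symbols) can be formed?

18

First count ground terms of depth ≤ 2.
With no function symbols every ground term is a constant, so there are exactly 3 ground terms at every depth bound.
N_0 = 3
N_1 = 3
N_2 = 3
Explicitly: c4, c1, c2.
So |H| = 3.
Ground atoms are formed by filling each argument slot of a predicate with a term from H, so an r-ary predicate gives |H|^r atoms:
  p: 3^2 = 9;  r: 3^2 = 9
Total ground atoms: 9 + 9 = 18.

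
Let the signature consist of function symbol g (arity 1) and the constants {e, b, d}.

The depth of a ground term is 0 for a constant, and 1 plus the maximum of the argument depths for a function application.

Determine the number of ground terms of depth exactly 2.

3

If N_k denotes the number of depth-≤k ground terms, the 3 constants give N_0 = 3, and each function symbol of arity r contributes N_{k-1}^r new terms at level k: N_k = 3 + N_{k-1}.
N_0 = 3
N_1 = 3 + 3 = 6
N_2 = 3 + 6 = 9
Terms of depth exactly 2: N_2 − N_1 = 9 − 6 = 3.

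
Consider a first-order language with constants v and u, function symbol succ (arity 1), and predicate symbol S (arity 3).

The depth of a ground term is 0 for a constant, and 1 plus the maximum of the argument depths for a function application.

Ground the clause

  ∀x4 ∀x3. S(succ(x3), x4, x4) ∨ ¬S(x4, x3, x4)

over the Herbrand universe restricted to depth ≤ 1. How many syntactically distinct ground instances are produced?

16

Ground terms of depth ≤ 1:
  Count level by level. With function symbols succ/1, the terms of depth ≤ k are the 2 constants together with each function applied to depth-≤(k−1) tuples, so N_k = 2 + N_{k-1}.
  N_0 = 2
  N_1 = 2 + 2 = 4
  Explicitly: v, u, succ(v), succ(u).
So there are 4 ground terms available for substitution.
Each of x4, x3 ranges independently over the available ground terms, and distinct assignments produce distinct instances.
Number of ground instances = 4^2 = 16.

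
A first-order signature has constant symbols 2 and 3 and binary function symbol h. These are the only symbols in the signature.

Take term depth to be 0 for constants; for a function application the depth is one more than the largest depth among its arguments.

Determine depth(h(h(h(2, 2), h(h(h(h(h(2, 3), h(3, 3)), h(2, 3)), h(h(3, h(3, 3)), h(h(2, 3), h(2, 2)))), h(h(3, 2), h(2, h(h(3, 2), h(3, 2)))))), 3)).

7

depth(h(2, 2)) = 1 + max(0, 0) = 1
depth(h(2, 3)) = 1 + max(0, 0) = 1
depth(h(3, 3)) = 1 + max(0, 0) = 1
depth(h(h(2, 3), h(3, 3))) = 1 + max(1, 1) = 2
depth(h(h(h(2, 3), h(3, 3)), h(2, 3))) = 1 + max(2, 1) = 3
depth(h(3, h(3, 3))) = 1 + max(0, 1) = 2
depth(h(h(2, 3), h(2, 2))) = 1 + max(1, 1) = 2
depth(h(h(3, h(3, 3)), h(h(2, 3), h(2, 2)))) = 1 + max(2, 2) = 3
depth(h(h(h(h(2, 3), h(3, 3)), h(2, 3)), h(h(3, h(3, 3)), h(h(2, 3), h(2, 2))))) = 1 + max(3, 3) = 4
depth(h(3, 2)) = 1 + max(0, 0) = 1
depth(h(h(3, 2), h(3, 2))) = 1 + max(1, 1) = 2
depth(h(2, h(h(3, 2), h(3, 2)))) = 1 + max(0, 2) = 3
depth(h(h(3, 2), h(2, h(h(3, 2), h(3, 2))))) = 1 + max(1, 3) = 4
depth(h(h(h(h(h(2, 3), h(3, 3)), h(2, 3)), h(h(3, h(3, 3)), h(h(2, 3), h(2, 2)))), h(h(3, 2), h(2, h(h(3, 2), h(3, 2)))))) = 1 + max(4, 4) = 5
depth(h(h(2, 2), h(h(h(h(h(2, 3), h(3, 3)), h(2, 3)), h(h(3, h(3, 3)), h(h(2, 3), h(2, 2)))), h(h(3, 2), h(2, h(h(3, 2), h(3, 2))))))) = 1 + max(1, 5) = 6
depth(h(h(h(2, 2), h(h(h(h(h(2, 3), h(3, 3)), h(2, 3)), h(h(3, h(3, 3)), h(h(2, 3), h(2, 2)))), h(h(3, 2), h(2, h(h(3, 2), h(3, 2)))))), 3)) = 1 + max(6, 0) = 7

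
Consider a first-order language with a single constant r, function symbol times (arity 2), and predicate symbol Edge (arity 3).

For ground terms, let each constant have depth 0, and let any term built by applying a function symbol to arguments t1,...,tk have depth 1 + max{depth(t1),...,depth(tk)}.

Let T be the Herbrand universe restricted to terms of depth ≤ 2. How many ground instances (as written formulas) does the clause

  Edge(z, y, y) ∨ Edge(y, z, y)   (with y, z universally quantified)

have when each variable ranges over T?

Ground terms of depth ≤ 2:
  Write N_k for the number of ground terms of depth ≤ k. A term of depth ≤ k is either a constant or a function symbol applied to arguments of depth ≤ k−1, so N_k = 1 + N_{k-1}^2.
  N_0 = 1
  N_1 = 1 + 1^2 = 2
  N_2 = 1 + 2^2 = 5
  Explicitly: r, times(r, r), times(r, times(r, r)), times(times(r, r), r), times(times(r, r), times(r, r)).
So there are 5 ground terms available for substitution.
Each of y, z ranges independently over the available ground terms, and distinct assignments produce distinct instances.
Number of ground instances = 5^2 = 25.

25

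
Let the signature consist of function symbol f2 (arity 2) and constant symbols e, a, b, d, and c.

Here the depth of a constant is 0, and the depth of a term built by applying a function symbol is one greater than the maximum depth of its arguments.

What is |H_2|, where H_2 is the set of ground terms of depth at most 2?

Count level by level. With function symbols f2/2, the terms of depth ≤ k are the 5 constants together with each function applied to depth-≤(k−1) tuples, so N_k = 5 + N_{k-1}^2.
N_0 = 5
N_1 = 5 + 5^2 = 30
N_2 = 5 + 30^2 = 905

905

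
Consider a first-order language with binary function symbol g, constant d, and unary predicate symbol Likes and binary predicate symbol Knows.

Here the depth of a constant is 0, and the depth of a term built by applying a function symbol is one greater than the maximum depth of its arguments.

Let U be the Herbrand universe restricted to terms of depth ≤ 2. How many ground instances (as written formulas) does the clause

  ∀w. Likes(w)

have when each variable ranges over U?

Ground terms of depth ≤ 2:
  Count level by level. With function symbols g/2, the terms of depth ≤ k are the 1 constant together with each function applied to depth-≤(k−1) tuples, so N_k = 1 + N_{k-1}^2.
  N_0 = 1
  N_1 = 1 + 1^2 = 2
  N_2 = 1 + 2^2 = 5
So there are 5 ground terms available for substitution.
The variable w ranges independently over the available ground terms, and distinct assignments produce distinct instances.
Number of ground instances = 5.

5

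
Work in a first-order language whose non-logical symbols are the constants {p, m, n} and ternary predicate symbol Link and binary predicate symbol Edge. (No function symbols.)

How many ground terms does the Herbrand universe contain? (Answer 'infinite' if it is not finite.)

3

There are no function symbols, so every ground term is one of the 3 constants.
The Herbrand universe is {p, m, n}, which is finite with 3 elements.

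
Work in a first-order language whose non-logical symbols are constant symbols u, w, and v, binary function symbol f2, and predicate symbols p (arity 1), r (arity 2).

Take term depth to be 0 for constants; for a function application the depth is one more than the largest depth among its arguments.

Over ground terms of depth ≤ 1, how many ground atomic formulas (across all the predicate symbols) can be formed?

156

First count ground terms of depth ≤ 1.
Count level by level. With function symbols f2/2, the terms of depth ≤ k are the 3 constants together with each function applied to depth-≤(k−1) tuples, so N_k = 3 + N_{k-1}^2.
N_0 = 3
N_1 = 3 + 3^2 = 12
Explicitly: u, w, v, f2(u, u), f2(u, w), f2(u, v), f2(w, u), f2(w, w), f2(w, v), f2(v, u), f2(v, w), f2(v, v).
So |H| = 12.
A ground atom is a predicate applied to a tuple of terms from H, so the count is the sum over predicates of |H|^arity:
  p: 12;  r: 12^2 = 144
Total ground atoms: 12 + 144 = 156.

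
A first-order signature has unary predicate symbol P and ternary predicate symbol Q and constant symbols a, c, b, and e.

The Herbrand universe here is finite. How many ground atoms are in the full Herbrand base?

With no function symbols, the Herbrand universe is just the 4 constants.
Ground atoms per predicate: P: 4, Q: 4^3 = 64.
Herbrand base size = 4 + 64 = 68.

68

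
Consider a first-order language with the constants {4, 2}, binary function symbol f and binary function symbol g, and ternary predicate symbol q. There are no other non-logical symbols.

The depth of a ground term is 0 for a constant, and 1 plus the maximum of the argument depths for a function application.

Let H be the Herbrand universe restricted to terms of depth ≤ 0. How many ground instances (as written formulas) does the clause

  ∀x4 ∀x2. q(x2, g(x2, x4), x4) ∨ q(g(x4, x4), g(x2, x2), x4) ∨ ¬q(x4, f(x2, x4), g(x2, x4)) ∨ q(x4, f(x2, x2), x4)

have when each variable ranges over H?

4

Ground terms of depth ≤ 0:
  Write N_k for the number of ground terms of depth ≤ k. A term of depth ≤ k is either a constant or a function symbol applied to arguments of depth ≤ k−1, so N_k = 2 + N_{k-1}^2 + N_{k-1}^2.
  N_0 = 2
So there are 2 ground terms available for substitution.
The body mentions every one of the 2 quantified variables; since ground terms form a free algebra, no two substitutions collapse to the same formula.
Number of ground instances = 2^2 = 4.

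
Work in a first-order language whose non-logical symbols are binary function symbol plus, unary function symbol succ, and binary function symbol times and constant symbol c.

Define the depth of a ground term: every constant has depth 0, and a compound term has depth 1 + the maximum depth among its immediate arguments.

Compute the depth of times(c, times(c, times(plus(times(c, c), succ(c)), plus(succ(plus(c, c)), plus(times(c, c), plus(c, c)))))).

6

depth(times(c, c)) = 1 + max(0, 0) = 1
depth(succ(c)) = 1 + depth(c) = 1 + 0 = 1
depth(plus(times(c, c), succ(c))) = 1 + max(1, 1) = 2
depth(plus(c, c)) = 1 + max(0, 0) = 1
depth(succ(plus(c, c))) = 1 + depth(plus(c, c)) = 1 + 1 = 2
depth(plus(times(c, c), plus(c, c))) = 1 + max(1, 1) = 2
depth(plus(succ(plus(c, c)), plus(times(c, c), plus(c, c)))) = 1 + max(2, 2) = 3
depth(times(plus(times(c, c), succ(c)), plus(succ(plus(c, c)), plus(times(c, c), plus(c, c))))) = 1 + max(2, 3) = 4
depth(times(c, times(plus(times(c, c), succ(c)), plus(succ(plus(c, c)), plus(times(c, c), plus(c, c)))))) = 1 + max(0, 4) = 5
depth(times(c, times(c, times(plus(times(c, c), succ(c)), plus(succ(plus(c, c)), plus(times(c, c), plus(c, c))))))) = 1 + max(0, 5) = 6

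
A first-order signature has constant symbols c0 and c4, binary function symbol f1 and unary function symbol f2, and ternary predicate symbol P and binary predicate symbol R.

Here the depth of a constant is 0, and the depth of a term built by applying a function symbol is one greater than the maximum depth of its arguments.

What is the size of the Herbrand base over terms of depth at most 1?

First count ground terms of depth ≤ 1.
Let N_k count ground terms of depth at most k. Each non-constant term of depth ≤ k is some function symbol applied to depth-≤(k−1) arguments, giving N_k = 2 + N_{k-1}^2 + N_{k-1}.
N_0 = 2
N_1 = 2 + 2^2 + 2 = 8
Explicitly: c0, c4, f1(c0, c0), f1(c0, c4), f1(c4, c0), f1(c4, c4), f2(c0), f2(c4).
So |H| = 8.
Ground atoms are formed by filling each argument slot of a predicate with a term from H, so an r-ary predicate gives |H|^r atoms:
  P: 8^3 = 512;  R: 8^2 = 64
Total ground atoms: 512 + 64 = 576.

576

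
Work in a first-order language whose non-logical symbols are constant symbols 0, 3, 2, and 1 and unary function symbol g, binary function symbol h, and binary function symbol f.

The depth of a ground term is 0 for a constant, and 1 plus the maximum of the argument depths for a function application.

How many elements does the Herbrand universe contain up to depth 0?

4

If N_k denotes the number of depth-≤k ground terms, the 4 constants give N_0 = 4, and each function symbol of arity r contributes N_{k-1}^r new terms at level k: N_k = 4 + N_{k-1} + N_{k-1}^2 + N_{k-1}^2.
N_0 = 4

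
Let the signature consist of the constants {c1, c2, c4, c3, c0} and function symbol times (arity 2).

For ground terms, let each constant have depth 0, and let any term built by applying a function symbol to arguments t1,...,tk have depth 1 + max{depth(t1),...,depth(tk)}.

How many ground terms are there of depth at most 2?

Let N_k = |{terms of depth ≤ k}|. Then N_0 = 5 and N_k = 5 + N_{k-1}^2 for k ≥ 1 (one summand per function symbol, arity giving the exponent).
N_0 = 5
N_1 = 5 + 5^2 = 30
N_2 = 5 + 30^2 = 905

905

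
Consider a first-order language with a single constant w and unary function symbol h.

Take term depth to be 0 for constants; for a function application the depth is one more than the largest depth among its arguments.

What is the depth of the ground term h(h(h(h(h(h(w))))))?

depth(h(w)) = 1 + depth(w) = 1 + 0 = 1
depth(h(h(w))) = 1 + depth(h(w)) = 1 + 1 = 2
depth(h(h(h(w)))) = 1 + depth(h(h(w))) = 1 + 2 = 3
depth(h(h(h(h(w))))) = 1 + depth(h(h(h(w)))) = 1 + 3 = 4
depth(h(h(h(h(h(w)))))) = 1 + depth(h(h(h(h(w))))) = 1 + 4 = 5
depth(h(h(h(h(h(h(w))))))) = 1 + depth(h(h(h(h(h(w)))))) = 1 + 5 = 6

6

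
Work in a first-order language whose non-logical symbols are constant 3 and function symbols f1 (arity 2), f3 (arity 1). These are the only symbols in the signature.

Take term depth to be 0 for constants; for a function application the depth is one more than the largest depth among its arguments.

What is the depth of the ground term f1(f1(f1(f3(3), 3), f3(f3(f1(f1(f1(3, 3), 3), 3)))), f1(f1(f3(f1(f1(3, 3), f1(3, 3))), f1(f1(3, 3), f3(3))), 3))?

7

depth(f3(3)) = 1 + depth(3) = 1 + 0 = 1
depth(f1(f3(3), 3)) = 1 + max(1, 0) = 2
depth(f1(3, 3)) = 1 + max(0, 0) = 1
depth(f1(f1(3, 3), 3)) = 1 + max(1, 0) = 2
depth(f1(f1(f1(3, 3), 3), 3)) = 1 + max(2, 0) = 3
depth(f3(f1(f1(f1(3, 3), 3), 3))) = 1 + depth(f1(f1(f1(3, 3), 3), 3)) = 1 + 3 = 4
depth(f3(f3(f1(f1(f1(3, 3), 3), 3)))) = 1 + depth(f3(f1(f1(f1(3, 3), 3), 3))) = 1 + 4 = 5
depth(f1(f1(f3(3), 3), f3(f3(f1(f1(f1(3, 3), 3), 3))))) = 1 + max(2, 5) = 6
depth(f1(f1(3, 3), f1(3, 3))) = 1 + max(1, 1) = 2
depth(f3(f1(f1(3, 3), f1(3, 3)))) = 1 + depth(f1(f1(3, 3), f1(3, 3))) = 1 + 2 = 3
depth(f1(f1(3, 3), f3(3))) = 1 + max(1, 1) = 2
depth(f1(f3(f1(f1(3, 3), f1(3, 3))), f1(f1(3, 3), f3(3)))) = 1 + max(3, 2) = 4
depth(f1(f1(f3(f1(f1(3, 3), f1(3, 3))), f1(f1(3, 3), f3(3))), 3)) = 1 + max(4, 0) = 5
depth(f1(f1(f1(f3(3), 3), f3(f3(f1(f1(f1(3, 3), 3), 3)))), f1(f1(f3(f1(f1(3, 3), f1(3, 3))), f1(f1(3, 3), f3(3))), 3))) = 1 + max(6, 5) = 7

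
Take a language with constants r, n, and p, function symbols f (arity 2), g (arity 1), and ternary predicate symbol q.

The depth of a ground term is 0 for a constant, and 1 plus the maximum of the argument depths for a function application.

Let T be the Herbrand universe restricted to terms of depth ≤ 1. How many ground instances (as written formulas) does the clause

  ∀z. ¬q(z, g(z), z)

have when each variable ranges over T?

Ground terms of depth ≤ 1:
  If N_k denotes the number of depth-≤k ground terms, the 3 constants give N_0 = 3, and each function symbol of arity r contributes N_{k-1}^r new terms at level k: N_k = 3 + N_{k-1}^2 + N_{k-1}.
  N_0 = 3
  N_1 = 3 + 3^2 + 3 = 15
So there are 15 ground terms available for substitution.
The body mentions the single quantified variable z; since ground terms form a free algebra, no two substitutions collapse to the same formula.
Number of ground instances = 15.

15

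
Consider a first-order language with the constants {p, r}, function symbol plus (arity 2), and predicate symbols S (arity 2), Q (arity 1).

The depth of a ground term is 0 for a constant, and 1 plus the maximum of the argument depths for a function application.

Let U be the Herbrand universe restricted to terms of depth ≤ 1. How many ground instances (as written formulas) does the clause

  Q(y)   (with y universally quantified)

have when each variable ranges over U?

Ground terms of depth ≤ 1:
  If N_k denotes the number of depth-≤k ground terms, the 2 constants give N_0 = 2, and each function symbol of arity r contributes N_{k-1}^r new terms at level k: N_k = 2 + N_{k-1}^2.
  N_0 = 2
  N_1 = 2 + 2^2 = 6
  Explicitly: p, r, plus(p, p), plus(p, r), plus(r, p), plus(r, r).
So there are 6 ground terms available for substitution.
The variable y ranges independently over the available ground terms, and distinct assignments produce distinct instances.
Number of ground instances = 6.

6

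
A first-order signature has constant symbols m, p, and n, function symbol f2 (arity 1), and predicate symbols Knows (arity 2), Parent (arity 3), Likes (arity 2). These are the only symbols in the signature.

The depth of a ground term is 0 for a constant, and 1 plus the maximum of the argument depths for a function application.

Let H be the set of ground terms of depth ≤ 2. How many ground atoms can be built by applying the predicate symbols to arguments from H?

First count ground terms of depth ≤ 2.
Let N_k = |{terms of depth ≤ k}|. Then N_0 = 3 and N_k = 3 + N_{k-1} for k ≥ 1 (one summand per function symbol, arity giving the exponent).
N_0 = 3
N_1 = 3 + 3 = 6
N_2 = 3 + 6 = 9
Explicitly: m, p, n, f2(m), f2(p), f2(n), f2(f2(m)), f2(f2(p)), f2(f2(n)).
So |H| = 9.
For each predicate symbol, the number of ground atoms is |H| raised to its arity; summing:
  Knows: 9^2 = 81;  Parent: 9^3 = 729;  Likes: 9^2 = 81
Total ground atoms: 81 + 729 + 81 = 891.

891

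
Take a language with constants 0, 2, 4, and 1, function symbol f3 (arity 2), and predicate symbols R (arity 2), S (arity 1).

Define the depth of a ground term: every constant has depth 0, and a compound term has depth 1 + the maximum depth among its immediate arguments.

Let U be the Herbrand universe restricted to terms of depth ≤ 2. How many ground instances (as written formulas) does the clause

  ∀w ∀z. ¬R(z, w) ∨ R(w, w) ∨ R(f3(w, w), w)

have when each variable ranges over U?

163216

Ground terms of depth ≤ 2:
  If N_k denotes the number of depth-≤k ground terms, the 4 constants give N_0 = 4, and each function symbol of arity r contributes N_{k-1}^r new terms at level k: N_k = 4 + N_{k-1}^2.
  N_0 = 4
  N_1 = 4 + 4^2 = 20
  N_2 = 4 + 20^2 = 404
So there are 404 ground terms available for substitution.
The clause has 2 distinct variables (w, z), each appearing in the body. In the free term algebra distinct substitutions yield syntactically distinct ground instances.
Number of ground instances = 404^2 = 163216.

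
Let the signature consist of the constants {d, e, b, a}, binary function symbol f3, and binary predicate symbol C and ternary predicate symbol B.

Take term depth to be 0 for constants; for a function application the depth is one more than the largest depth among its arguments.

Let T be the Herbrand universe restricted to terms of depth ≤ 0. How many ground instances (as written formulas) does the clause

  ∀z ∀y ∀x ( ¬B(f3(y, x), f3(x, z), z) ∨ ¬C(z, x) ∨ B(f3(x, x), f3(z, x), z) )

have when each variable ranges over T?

Ground terms of depth ≤ 0:
  Let N_k count ground terms of depth at most k. Each non-constant term of depth ≤ k is some function symbol applied to depth-≤(k−1) arguments, giving N_k = 4 + N_{k-1}^2.
  N_0 = 4
  Explicitly: d, e, b, a.
So there are 4 ground terms available for substitution.
There are 3 variables to instantiate (z, y, x), each occurring in at least one literal, so different choices give different ground instances.
Number of ground instances = 4^3 = 64.

64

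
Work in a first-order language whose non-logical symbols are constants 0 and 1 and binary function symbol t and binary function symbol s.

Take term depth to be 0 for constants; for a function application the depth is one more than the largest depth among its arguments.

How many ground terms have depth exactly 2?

192

If N_k denotes the number of depth-≤k ground terms, the 2 constants give N_0 = 2, and each function symbol of arity r contributes N_{k-1}^r new terms at level k: N_k = 2 + N_{k-1}^2 + N_{k-1}^2.
N_0 = 2
N_1 = 2 + 2^2 + 2^2 = 10
N_2 = 2 + 10^2 + 10^2 = 202
Terms of depth exactly 2: N_2 − N_1 = 202 − 10 = 192.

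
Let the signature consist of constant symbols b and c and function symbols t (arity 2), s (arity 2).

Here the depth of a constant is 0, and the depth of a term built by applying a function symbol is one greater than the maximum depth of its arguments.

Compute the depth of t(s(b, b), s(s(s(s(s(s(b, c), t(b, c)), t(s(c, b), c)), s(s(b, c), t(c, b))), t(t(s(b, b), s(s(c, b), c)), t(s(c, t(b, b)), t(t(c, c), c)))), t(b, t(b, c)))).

depth(s(b, b)) = 1 + max(0, 0) = 1
depth(s(b, c)) = 1 + max(0, 0) = 1
depth(t(b, c)) = 1 + max(0, 0) = 1
depth(s(s(b, c), t(b, c))) = 1 + max(1, 1) = 2
depth(s(c, b)) = 1 + max(0, 0) = 1
depth(t(s(c, b), c)) = 1 + max(1, 0) = 2
depth(s(s(s(b, c), t(b, c)), t(s(c, b), c))) = 1 + max(2, 2) = 3
depth(t(c, b)) = 1 + max(0, 0) = 1
depth(s(s(b, c), t(c, b))) = 1 + max(1, 1) = 2
depth(s(s(s(s(b, c), t(b, c)), t(s(c, b), c)), s(s(b, c), t(c, b)))) = 1 + max(3, 2) = 4
depth(s(s(c, b), c)) = 1 + max(1, 0) = 2
depth(t(s(b, b), s(s(c, b), c))) = 1 + max(1, 2) = 3
depth(t(b, b)) = 1 + max(0, 0) = 1
depth(s(c, t(b, b))) = 1 + max(0, 1) = 2
depth(t(c, c)) = 1 + max(0, 0) = 1
depth(t(t(c, c), c)) = 1 + max(1, 0) = 2
depth(t(s(c, t(b, b)), t(t(c, c), c))) = 1 + max(2, 2) = 3
depth(t(t(s(b, b), s(s(c, b), c)), t(s(c, t(b, b)), t(t(c, c), c)))) = 1 + max(3, 3) = 4
depth(s(s(s(s(s(b, c), t(b, c)), t(s(c, b), c)), s(s(b, c), t(c, b))), t(t(s(b, b), s(s(c, b), c)), t(s(c, t(b, b)), t(t(c, c), c))))) = 1 + max(4, 4) = 5
depth(t(b, t(b, c))) = 1 + max(0, 1) = 2
depth(s(s(s(s(s(s(b, c), t(b, c)), t(s(c, b), c)), s(s(b, c), t(c, b))), t(t(s(b, b), s(s(c, b), c)), t(s(c, t(b, b)), t(t(c, c), c)))), t(b, t(b, c)))) = 1 + max(5, 2) = 6
depth(t(s(b, b), s(s(s(s(s(s(b, c), t(b, c)), t(s(c, b), c)), s(s(b, c), t(c, b))), t(t(s(b, b), s(s(c, b), c)), t(s(c, t(b, b)), t(t(c, c), c)))), t(b, t(b, c))))) = 1 + max(1, 6) = 7

7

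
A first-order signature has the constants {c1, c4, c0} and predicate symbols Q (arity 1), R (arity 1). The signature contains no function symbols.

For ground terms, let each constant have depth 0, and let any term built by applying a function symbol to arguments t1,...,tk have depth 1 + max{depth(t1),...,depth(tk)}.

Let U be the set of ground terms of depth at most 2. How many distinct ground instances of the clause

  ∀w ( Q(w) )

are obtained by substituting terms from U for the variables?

3

Ground terms of depth ≤ 2:
  With no function symbols every ground term is a constant, so there are exactly 3 ground terms at every depth bound.
  N_0 = 3
  N_1 = 3
  N_2 = 3
So there are 3 ground terms available for substitution.
The body mentions the single quantified variable w; since ground terms form a free algebra, no two substitutions collapse to the same formula.
Number of ground instances = 3.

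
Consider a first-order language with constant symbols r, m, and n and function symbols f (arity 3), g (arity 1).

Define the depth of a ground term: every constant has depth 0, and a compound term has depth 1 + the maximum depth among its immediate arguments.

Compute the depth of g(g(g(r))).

3

depth(g(r)) = 1 + depth(r) = 1 + 0 = 1
depth(g(g(r))) = 1 + depth(g(r)) = 1 + 1 = 2
depth(g(g(g(r)))) = 1 + depth(g(g(r))) = 1 + 2 = 3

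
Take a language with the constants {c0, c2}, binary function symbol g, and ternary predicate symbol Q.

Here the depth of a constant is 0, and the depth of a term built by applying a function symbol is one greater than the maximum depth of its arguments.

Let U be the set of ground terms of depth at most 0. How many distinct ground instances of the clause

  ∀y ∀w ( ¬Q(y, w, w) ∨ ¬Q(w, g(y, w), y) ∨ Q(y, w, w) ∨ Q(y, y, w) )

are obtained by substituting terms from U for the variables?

4

Ground terms of depth ≤ 0:
  If N_k denotes the number of depth-≤k ground terms, the 2 constants give N_0 = 2, and each function symbol of arity r contributes N_{k-1}^r new terms at level k: N_k = 2 + N_{k-1}^2.
  N_0 = 2
  Explicitly: c0, c2.
So there are 2 ground terms available for substitution.
Each of y, w ranges independently over the available ground terms, and distinct assignments produce distinct instances.
Number of ground instances = 2^2 = 4.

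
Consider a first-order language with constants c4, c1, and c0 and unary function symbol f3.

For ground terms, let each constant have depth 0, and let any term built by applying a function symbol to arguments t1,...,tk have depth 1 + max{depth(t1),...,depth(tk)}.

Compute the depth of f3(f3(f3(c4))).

3

depth(f3(c4)) = 1 + depth(c4) = 1 + 0 = 1
depth(f3(f3(c4))) = 1 + depth(f3(c4)) = 1 + 1 = 2
depth(f3(f3(f3(c4)))) = 1 + depth(f3(f3(c4))) = 1 + 2 = 3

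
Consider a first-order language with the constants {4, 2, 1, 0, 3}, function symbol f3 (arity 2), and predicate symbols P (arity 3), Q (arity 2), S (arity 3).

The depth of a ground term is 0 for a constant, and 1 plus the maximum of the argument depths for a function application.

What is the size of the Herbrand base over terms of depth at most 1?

54900

First count ground terms of depth ≤ 1.
Count level by level. With function symbols f3/2, the terms of depth ≤ k are the 5 constants together with each function applied to depth-≤(k−1) tuples, so N_k = 5 + N_{k-1}^2.
N_0 = 5
N_1 = 5 + 5^2 = 30
So |H| = 30.
A ground atom is a predicate applied to a tuple of terms from H, so the count is the sum over predicates of |H|^arity:
  P: 30^3 = 27000;  Q: 30^2 = 900;  S: 30^3 = 27000
Total ground atoms: 27000 + 900 + 27000 = 54900.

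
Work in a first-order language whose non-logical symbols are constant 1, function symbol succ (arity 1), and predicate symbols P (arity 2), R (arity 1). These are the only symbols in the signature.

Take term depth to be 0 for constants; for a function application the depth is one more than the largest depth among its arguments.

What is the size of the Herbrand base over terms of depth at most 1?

6

First count ground terms of depth ≤ 1.
Let N_k = |{terms of depth ≤ k}|. Then N_0 = 1 and N_k = 1 + N_{k-1} for k ≥ 1 (one summand per function symbol, arity giving the exponent).
N_0 = 1
N_1 = 1 + 1 = 2
Explicitly: 1, succ(1).
So |H| = 2.
A ground atom is a predicate applied to a tuple of terms from H, so the count is the sum over predicates of |H|^arity:
  P: 2^2 = 4;  R: 2
Total ground atoms: 4 + 2 = 6.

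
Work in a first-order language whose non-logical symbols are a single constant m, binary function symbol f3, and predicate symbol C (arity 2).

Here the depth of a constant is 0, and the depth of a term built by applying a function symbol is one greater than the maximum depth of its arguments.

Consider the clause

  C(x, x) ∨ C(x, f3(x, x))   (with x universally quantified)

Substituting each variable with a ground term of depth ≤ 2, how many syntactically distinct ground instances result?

Ground terms of depth ≤ 2:
  Count level by level. With function symbols f3/2, the terms of depth ≤ k are the 1 constant together with each function applied to depth-≤(k−1) tuples, so N_k = 1 + N_{k-1}^2.
  N_0 = 1
  N_1 = 1 + 1^2 = 2
  N_2 = 1 + 2^2 = 5
  Explicitly: m, f3(m, m), f3(m, f3(m, m)), f3(f3(m, m), m), f3(f3(m, m), f3(m, m)).
So there are 5 ground terms available for substitution.
There is 1 variable to instantiate (x),  occurring in at least one literal, so different choices give different ground instances.
Number of ground instances = 5.

5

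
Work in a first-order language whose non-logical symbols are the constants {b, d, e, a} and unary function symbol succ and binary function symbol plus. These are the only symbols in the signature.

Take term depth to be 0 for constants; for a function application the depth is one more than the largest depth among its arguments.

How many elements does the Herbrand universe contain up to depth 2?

Let N_k = |{terms of depth ≤ k}|. Then N_0 = 4 and N_k = 4 + N_{k-1} + N_{k-1}^2 for k ≥ 1 (one summand per function symbol, arity giving the exponent).
N_0 = 4
N_1 = 4 + 4 + 4^2 = 24
N_2 = 4 + 24 + 24^2 = 604

604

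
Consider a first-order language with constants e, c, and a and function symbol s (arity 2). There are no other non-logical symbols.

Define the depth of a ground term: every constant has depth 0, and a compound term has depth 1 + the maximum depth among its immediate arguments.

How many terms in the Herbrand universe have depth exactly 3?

Count level by level. With function symbols s/2, the terms of depth ≤ k are the 3 constants together with each function applied to depth-≤(k−1) tuples, so N_k = 3 + N_{k-1}^2.
N_0 = 3
N_1 = 3 + 3^2 = 12
N_2 = 3 + 12^2 = 147
N_3 = 3 + 147^2 = 21612
Terms of depth exactly 3: N_3 − N_2 = 21612 − 147 = 21465.

21465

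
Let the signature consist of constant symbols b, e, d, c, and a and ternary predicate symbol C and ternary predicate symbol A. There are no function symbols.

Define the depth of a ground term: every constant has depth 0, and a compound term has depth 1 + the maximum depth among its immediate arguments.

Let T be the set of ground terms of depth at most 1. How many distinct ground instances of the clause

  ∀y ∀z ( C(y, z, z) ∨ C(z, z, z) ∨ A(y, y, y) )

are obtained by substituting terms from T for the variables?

25

Ground terms of depth ≤ 1:
  With no function symbols every ground term is a constant, so there are exactly 5 ground terms at every depth bound.
  N_0 = 5
  N_1 = 5
  Explicitly: b, e, d, c, a.
So there are 5 ground terms available for substitution.
The body mentions every one of the 2 quantified variables; since ground terms form a free algebra, no two substitutions collapse to the same formula.
Number of ground instances = 5^2 = 25.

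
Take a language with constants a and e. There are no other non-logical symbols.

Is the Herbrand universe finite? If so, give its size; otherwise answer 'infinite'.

There are no function symbols, so every ground term is one of the 2 constants.
The Herbrand universe is {a, e}, which is finite with 2 elements.

2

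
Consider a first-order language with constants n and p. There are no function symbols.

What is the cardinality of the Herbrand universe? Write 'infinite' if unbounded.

2

There are no function symbols, so every ground term is one of the 2 constants.
The Herbrand universe is {n, p}, which is finite with 2 elements.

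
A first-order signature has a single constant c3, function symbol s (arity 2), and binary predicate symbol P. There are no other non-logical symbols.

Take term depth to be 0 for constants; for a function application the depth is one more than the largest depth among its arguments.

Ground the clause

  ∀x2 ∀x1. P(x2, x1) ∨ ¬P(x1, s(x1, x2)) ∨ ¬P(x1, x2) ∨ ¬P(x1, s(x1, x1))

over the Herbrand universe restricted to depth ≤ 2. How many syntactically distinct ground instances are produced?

Ground terms of depth ≤ 2:
  Count level by level. With function symbols s/2, the terms of depth ≤ k are the 1 constant together with each function applied to depth-≤(k−1) tuples, so N_k = 1 + N_{k-1}^2.
  N_0 = 1
  N_1 = 1 + 1^2 = 2
  N_2 = 1 + 2^2 = 5
  Explicitly: c3, s(c3, c3), s(c3, s(c3, c3)), s(s(c3, c3), c3), s(s(c3, c3), s(c3, c3)).
So there are 5 ground terms available for substitution.
Each of x2, x1 ranges independently over the available ground terms, and distinct assignments produce distinct instances.
Number of ground instances = 5^2 = 25.

25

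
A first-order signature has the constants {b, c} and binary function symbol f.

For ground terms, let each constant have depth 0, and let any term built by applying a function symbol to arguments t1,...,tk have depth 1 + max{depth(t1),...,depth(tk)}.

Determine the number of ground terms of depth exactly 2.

32

If N_k denotes the number of depth-≤k ground terms, the 2 constants give N_0 = 2, and each function symbol of arity r contributes N_{k-1}^r new terms at level k: N_k = 2 + N_{k-1}^2.
N_0 = 2
N_1 = 2 + 2^2 = 6
N_2 = 2 + 6^2 = 38
Terms of depth exactly 2: N_2 − N_1 = 38 − 6 = 32.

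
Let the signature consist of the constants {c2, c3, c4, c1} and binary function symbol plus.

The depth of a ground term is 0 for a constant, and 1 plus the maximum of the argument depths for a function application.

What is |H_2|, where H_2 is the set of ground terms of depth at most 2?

404

Let N_k count ground terms of depth at most k. Each non-constant term of depth ≤ k is some function symbol applied to depth-≤(k−1) arguments, giving N_k = 4 + N_{k-1}^2.
N_0 = 4
N_1 = 4 + 4^2 = 20
N_2 = 4 + 20^2 = 404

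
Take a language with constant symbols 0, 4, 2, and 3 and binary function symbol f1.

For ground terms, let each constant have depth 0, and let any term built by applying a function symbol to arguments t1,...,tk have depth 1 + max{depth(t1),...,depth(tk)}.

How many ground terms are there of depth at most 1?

Count level by level. With function symbols f1/2, the terms of depth ≤ k are the 4 constants together with each function applied to depth-≤(k−1) tuples, so N_k = 4 + N_{k-1}^2.
N_0 = 4
N_1 = 4 + 4^2 = 20

20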